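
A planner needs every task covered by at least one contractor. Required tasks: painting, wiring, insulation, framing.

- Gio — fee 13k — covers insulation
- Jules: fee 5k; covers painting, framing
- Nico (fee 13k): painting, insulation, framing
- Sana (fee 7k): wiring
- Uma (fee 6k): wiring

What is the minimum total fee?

This is a weighted set-cover instance.
The greedy cost-per-new-task heuristic would pick Jules, Uma, and Gio for 24, but a cheaper cover exists.
Choose Nico and Uma: together they cover painting, wiring, insulation, framing — every task.
Total fee: 13 + 6 = 19.
No cover costs less than 19.

19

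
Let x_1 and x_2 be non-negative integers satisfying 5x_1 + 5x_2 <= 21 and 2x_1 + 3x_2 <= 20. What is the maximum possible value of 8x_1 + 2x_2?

Relaxing integrality, the LP optimum is 33.60 at (x_1,x_2) = (4.2, 0), which is not an integer point.
(x_1,x_2)=(4,0): 5·4+5·0=20≤21, 2·4+3·0=8≤20, objective 32.
(x_1,x_2)=(3,1): 5·3+5·1=20≤21, 2·3+3·1=9≤20, objective 26.
(x_1,x_2)=(3,0): 5·3+5·0=15≤21, 2·3+3·0=6≤20, objective 24.
No feasible integer point exceeds 32.

32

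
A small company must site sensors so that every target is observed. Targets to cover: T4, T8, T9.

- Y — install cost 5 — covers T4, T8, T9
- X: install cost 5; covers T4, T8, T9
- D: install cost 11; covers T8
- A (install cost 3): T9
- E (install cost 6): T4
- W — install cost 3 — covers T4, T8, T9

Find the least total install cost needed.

W alone covers T4, T8, T9 — every target.
Total install cost: 3.
No cover costs less than 3.

3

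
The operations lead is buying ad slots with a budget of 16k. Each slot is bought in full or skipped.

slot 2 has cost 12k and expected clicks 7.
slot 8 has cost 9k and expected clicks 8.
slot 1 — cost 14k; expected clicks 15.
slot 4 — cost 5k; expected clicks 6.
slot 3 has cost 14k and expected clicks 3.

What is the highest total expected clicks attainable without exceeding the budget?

15

Allowing fractional choices, the relaxed optimum would be about 17.8, but ad slots are indivisible.
slot 8 + slot 4: cost 9 + 5 = 14 ≤ 16, expected clicks 8 + 6 = 14.
slot 8: cost 9 ≤ 16, expected clicks 8.
slot 1: cost 14 ≤ 16, expected clicks 15.
Best is slot 1 with total expected clicks 15.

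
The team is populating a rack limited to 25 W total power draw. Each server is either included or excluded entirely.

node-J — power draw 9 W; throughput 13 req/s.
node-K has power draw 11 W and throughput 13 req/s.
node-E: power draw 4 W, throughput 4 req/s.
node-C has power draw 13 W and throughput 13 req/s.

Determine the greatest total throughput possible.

Take node-J, node-K, and node-E: power draw 9 + 11 + 4 = 24 ≤ 25, throughput 13 + 13 + 4 = 30.
No other feasible combination does better.

30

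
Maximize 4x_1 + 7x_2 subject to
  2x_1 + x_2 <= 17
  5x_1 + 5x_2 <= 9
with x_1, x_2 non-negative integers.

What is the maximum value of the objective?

7

Relaxing integrality, the LP optimum is 12.60 at (x_1,x_2) = (0, 1.8), which is not an integer point.
(x_1,x_2)=(0,1) is feasible, giving 7.
(x_1,x_2)=(1,0) is feasible, giving 4.
(x_1,x_2)=(0,0) is feasible, giving 0.
Maximum is 7 at (x_1,x_2)=(0,1).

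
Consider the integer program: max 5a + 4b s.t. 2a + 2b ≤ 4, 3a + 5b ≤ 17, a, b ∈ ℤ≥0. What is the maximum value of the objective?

(a,b)=(2,0): 2·2+2·0=4≤4, 3·2+5·0=6≤17, objective 10.
(a,b)=(1,1): 2·1+2·1=4≤4, 3·1+5·1=8≤17, objective 9.
(a,b)=(1,0): 2·1+2·0=2≤4, 3·1+5·0=3≤17, objective 5.
No feasible integer point exceeds 10.

10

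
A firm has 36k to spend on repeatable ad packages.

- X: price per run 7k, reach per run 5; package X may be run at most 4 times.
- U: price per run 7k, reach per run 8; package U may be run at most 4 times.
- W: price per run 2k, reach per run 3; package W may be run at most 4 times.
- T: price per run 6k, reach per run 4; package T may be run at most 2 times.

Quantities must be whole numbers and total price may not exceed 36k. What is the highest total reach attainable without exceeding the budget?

This is a bounded integer knapsack.
4×U and 4×W: price 36 ≤ 36, reach 4·8 + 4·3 = 44.
4×U and 3×W: price 34 ≤ 36, reach 4·8 + 3·3 = 41.
Best is 44.

44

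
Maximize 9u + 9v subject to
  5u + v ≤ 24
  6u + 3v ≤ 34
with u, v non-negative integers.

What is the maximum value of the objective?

(u,v)=(0,11): 5·0+1·11=11≤24, 6·0+3·11=33≤34, objective 99.
(u,v)=(0,10): 5·0+1·10=10≤24, 6·0+3·10=30≤34, objective 90.
The best lattice point is (0,11), giving 99.

99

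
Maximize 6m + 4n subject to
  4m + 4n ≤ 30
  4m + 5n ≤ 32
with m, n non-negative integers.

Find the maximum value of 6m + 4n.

The continuous relaxation peaks at (7.5, 0) with value 45.00; rounding to a feasible lattice point costs some objective.
(m,n)=(7,0): 4·7+4·0=28≤30, 4·7+5·0=28≤32, objective 42.
(m,n)=(6,1): 4·6+4·1=28≤30, 4·6+5·1=29≤32, objective 40.
(m,n)=(6,0): 4·6+4·0=24≤30, 4·6+5·0=24≤32, objective 36.
Maximum is 42 at (m,n)=(7,0).

42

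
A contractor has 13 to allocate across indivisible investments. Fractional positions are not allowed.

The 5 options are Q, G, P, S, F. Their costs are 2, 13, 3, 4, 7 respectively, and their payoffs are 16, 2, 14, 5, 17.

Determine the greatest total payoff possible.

47

Treat it as a binary knapsack problem.
Take Q, P, and F: cost 2 + 3 + 7 = 12 ≤ 13, payoff 16 + 14 + 17 = 47.
No other feasible combination does better.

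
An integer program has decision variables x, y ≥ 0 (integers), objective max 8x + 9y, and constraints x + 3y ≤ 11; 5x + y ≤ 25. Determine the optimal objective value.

(x,y)=(4,2): 1·4+3·2=10≤11, 5·4+1·2=22≤25, objective 50.
(x,y)=(3,2): 1·3+3·2=9≤11, 5·3+1·2=17≤25, objective 42.
No feasible integer point exceeds 50.

50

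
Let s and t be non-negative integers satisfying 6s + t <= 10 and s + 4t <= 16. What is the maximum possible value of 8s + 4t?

(s,t)=(1,3): 6·1+1·3=9≤10, 1·1+4·3=13≤16, objective 20.
(s,t)=(1,2): 6·1+1·2=8≤10, 1·1+4·2=9≤16, objective 16.
(s,t)=(0,4): 6·0+1·4=4≤10, 1·0+4·4=16≤16, objective 16.
(s,t)=(0,3): 6·0+1·3=3≤10, 1·0+4·3=12≤16, objective 12.
The best lattice point is (1,3), giving 20.

20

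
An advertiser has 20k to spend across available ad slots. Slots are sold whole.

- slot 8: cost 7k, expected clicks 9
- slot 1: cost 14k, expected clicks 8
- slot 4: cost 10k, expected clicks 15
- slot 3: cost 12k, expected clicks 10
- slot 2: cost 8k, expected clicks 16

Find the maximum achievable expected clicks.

Allowing fractional choices, the relaxed optimum would be about 33.6, but ad slots are indivisible.
slot 3 + slot 2: cost 12 + 8 = 20 ≤ 20, expected clicks 10 + 16 = 26.
slot 4 + slot 2: cost 10 + 8 = 18 ≤ 20, expected clicks 15 + 16 = 31.
slot 8 + slot 2: cost 7 + 8 = 15 ≤ 20, expected clicks 9 + 16 = 25.
Best is slot 4 and slot 2 with total expected clicks 31.

31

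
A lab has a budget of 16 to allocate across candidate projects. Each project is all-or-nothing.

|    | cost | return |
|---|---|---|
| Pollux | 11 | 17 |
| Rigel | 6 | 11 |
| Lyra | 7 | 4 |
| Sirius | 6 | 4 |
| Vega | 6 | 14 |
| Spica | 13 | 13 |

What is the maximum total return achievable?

25

Allowing fractional choices, the relaxed optimum would be about 31.2, but projects are indivisible.
Sirius + Vega: cost 6 + 6 = 12 ≤ 16, return 4 + 14 = 18.
Rigel + Vega: cost 6 + 6 = 12 ≤ 16, return 11 + 14 = 25.
Lyra + Vega: cost 7 + 6 = 13 ≤ 16, return 4 + 14 = 18.
Best is Rigel and Vega with total return 25.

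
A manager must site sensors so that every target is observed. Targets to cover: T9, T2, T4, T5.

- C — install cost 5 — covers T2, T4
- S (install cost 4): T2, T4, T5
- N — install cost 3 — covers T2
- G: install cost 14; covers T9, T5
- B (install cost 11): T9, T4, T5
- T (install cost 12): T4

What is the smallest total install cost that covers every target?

14

The greedy cost-per-new-target heuristic would pick S and B for 15, but a cheaper cover exists.
Choose N and B: together they cover T9, T2, T4, T5 — every target.
Total install cost: 3 + 11 = 14.
No cover costs less than 14.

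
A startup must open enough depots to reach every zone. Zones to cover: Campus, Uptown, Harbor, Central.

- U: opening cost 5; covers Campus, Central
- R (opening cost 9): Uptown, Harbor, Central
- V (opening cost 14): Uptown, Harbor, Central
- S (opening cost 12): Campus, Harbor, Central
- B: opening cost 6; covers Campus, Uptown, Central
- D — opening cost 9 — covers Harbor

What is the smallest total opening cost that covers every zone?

14

The greedy cost-per-new-zone heuristic would pick B and R for 15, but a cheaper cover exists.
Choose U and R: together they cover Campus, Uptown, Harbor, Central — every zone.
Total opening cost: 5 + 9 = 14.
No cover costs less than 14.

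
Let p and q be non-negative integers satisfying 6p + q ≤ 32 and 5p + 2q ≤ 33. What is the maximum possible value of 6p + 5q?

80

(p,q)=(0,16): 6·0+1·16=16≤32, 5·0+2·16=32≤33, objective 80.
(p,q)=(0,15): 6·0+1·15=15≤32, 5·0+2·15=30≤33, objective 75.
No feasible integer point exceeds 80.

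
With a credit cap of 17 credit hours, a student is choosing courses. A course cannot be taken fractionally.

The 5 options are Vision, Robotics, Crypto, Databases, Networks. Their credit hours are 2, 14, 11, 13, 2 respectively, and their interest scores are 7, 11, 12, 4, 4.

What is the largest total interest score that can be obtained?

This is a 0-1 knapsack instance.
Take Vision, Crypto, and Networks: credit hours 2 + 11 + 2 = 15 ≤ 17, interest score 7 + 12 + 4 = 23.
No other feasible combination does better.

23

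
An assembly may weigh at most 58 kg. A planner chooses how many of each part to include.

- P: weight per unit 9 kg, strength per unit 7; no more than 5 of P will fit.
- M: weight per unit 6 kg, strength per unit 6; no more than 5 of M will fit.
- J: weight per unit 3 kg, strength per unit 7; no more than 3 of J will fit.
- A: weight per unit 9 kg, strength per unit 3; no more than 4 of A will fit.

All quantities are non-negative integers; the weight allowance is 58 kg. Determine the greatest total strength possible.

This is a bounded integer knapsack.
2×P, 5×M, and 3×J: weight 57 ≤ 58, strength 2·7 + 5·6 + 3·7 = 65.
1×P, 5×M, 3×J, and 1×A: weight 57 ≤ 58, strength 1·7 + 5·6 + 3·7 + 1·3 = 61.
Best is 65.

65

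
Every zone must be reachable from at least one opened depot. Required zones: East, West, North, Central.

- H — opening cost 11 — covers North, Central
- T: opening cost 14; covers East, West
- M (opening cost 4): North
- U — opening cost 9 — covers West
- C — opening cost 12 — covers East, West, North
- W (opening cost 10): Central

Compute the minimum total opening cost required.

22

This is an integer covering problem.
The greedy cost-per-new-zone heuristic would pick M, C, and W for 26, but a cheaper cover exists.
Choose C and W: together they cover East, West, North, Central — every zone.
Total opening cost: 12 + 10 = 22.
No cover costs less than 22.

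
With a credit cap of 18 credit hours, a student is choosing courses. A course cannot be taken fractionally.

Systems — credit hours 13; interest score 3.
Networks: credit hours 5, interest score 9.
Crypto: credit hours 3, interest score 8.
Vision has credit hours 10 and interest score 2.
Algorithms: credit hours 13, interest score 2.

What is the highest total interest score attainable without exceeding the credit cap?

Treat it as a binary knapsack problem.
Take Networks, Crypto, and Vision: credit hours 5 + 3 + 10 = 18 ≤ 18, interest score 9 + 8 + 2 = 19.
No other feasible combination does better.

19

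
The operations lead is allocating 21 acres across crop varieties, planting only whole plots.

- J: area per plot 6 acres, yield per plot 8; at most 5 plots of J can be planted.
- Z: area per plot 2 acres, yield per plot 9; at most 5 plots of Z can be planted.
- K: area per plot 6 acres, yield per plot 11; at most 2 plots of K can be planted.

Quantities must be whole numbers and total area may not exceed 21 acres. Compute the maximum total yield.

Z has the best ratio (9/2); taking only Z gives at most 5×9 = 45 (stopped by the supply cap of 5).
Mixing does better — 4×Z and 2×K: area 20 ≤ 21, yield 4·9 + 2·11 = 58.

58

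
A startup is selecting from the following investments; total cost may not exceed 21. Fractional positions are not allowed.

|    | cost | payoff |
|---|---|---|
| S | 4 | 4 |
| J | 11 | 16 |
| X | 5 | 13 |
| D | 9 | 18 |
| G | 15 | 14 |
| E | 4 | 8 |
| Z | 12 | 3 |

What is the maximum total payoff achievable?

X + D + E: cost 5 + 9 + 4 = 18 ≤ 21, payoff 13 + 18 + 8 = 39.
S + X + D: cost 4 + 5 + 9 = 18 ≤ 21, payoff 4 + 13 + 18 = 35.
J + X + E: cost 11 + 5 + 4 = 20 ≤ 21, payoff 16 + 13 + 8 = 37.
Best is X, D, and E with total payoff 39.

39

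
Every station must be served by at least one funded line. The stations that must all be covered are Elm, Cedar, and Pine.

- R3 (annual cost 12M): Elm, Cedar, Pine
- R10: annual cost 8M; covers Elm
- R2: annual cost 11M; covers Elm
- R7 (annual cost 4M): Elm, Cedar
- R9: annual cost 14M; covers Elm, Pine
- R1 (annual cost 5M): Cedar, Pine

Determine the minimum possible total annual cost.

Choose R7 and R1: together they cover Elm, Cedar, Pine — every station.
Total annual cost: 4 + 5 = 9.

9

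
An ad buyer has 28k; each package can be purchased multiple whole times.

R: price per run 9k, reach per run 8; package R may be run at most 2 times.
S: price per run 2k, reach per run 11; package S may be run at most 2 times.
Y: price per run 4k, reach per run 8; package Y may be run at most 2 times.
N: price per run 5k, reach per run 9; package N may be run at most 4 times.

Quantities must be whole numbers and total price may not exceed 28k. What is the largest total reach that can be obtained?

S has the best ratio (11/2); taking only S gives at most 2×11 = 22 (stopped by the supply cap of 2).
Mixing does better — 2×S, 1×Y, and 4×N: price 28 ≤ 28, reach 2·11 + 1·8 + 4·9 = 66.

66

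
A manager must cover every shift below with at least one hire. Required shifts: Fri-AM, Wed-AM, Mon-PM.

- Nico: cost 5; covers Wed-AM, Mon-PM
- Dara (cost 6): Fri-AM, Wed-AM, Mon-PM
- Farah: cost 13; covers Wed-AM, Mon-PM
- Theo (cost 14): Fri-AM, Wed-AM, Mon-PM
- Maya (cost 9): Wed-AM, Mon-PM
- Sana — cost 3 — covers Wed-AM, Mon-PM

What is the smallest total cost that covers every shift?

6

The greedy cost-per-new-shift heuristic would pick Sana and Dara for 9, but a cheaper cover exists.
Dara alone covers Fri-AM, Wed-AM, Mon-PM — every shift.
Total cost: 6.
No cover costs less than 6.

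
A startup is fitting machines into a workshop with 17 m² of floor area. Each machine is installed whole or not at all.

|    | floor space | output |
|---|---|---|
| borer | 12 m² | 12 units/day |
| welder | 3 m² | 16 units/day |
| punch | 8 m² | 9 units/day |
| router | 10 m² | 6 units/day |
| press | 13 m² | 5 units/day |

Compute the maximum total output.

This is a 0-1 knapsack instance.
Take borer and welder: floor space 12 + 3 = 15 ≤ 17, output 12 + 16 = 28.
No other feasible combination does better.

28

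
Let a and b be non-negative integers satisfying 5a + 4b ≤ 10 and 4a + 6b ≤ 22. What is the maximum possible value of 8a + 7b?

16

Relaxing integrality, the LP optimum is 17.50 at (a,b) = (0, 2.5), which is not an integer point.
(a,b)=(2,0): 5·2+4·0=10≤10, 4·2+6·0=8≤22, objective 16.
(a,b)=(1,1): 5·1+4·1=9≤10, 4·1+6·1=10≤22, objective 15.
No feasible integer point exceeds 16.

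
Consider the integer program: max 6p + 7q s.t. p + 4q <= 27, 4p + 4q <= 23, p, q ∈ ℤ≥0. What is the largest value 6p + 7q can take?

35

Relaxing integrality, the LP optimum is 40.25 at (p,q) = (0, 5.75), which is not an integer point.
(p,q)=(0,5): 1·0+4·5=20≤27, 4·0+4·5=20≤23, objective 35.
(p,q)=(1,4): 1·1+4·4=17≤27, 4·1+4·4=20≤23, objective 34.
(p,q)=(0,4): 1·0+4·4=16≤27, 4·0+4·4=16≤23, objective 28.
No feasible integer point exceeds 35.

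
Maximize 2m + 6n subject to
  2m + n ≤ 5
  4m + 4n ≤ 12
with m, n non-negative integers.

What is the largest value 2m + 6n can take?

(m,n)=(0,3): 2·0+1·3=3≤5, 4·0+4·3=12≤12, objective 18.
(m,n)=(1,2): 2·1+1·2=4≤5, 4·1+4·2=12≤12, objective 14.
(m,n)=(0,2): 2·0+1·2=2≤5, 4·0+4·2=8≤12, objective 12.
Maximum is 18 at (m,n)=(0,3).

18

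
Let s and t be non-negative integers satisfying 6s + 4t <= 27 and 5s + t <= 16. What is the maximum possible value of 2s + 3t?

The continuous relaxation peaks at (0, 6.75) with value 20.25; rounding to a feasible lattice point costs some objective.
(s,t)=(0,6): 6·0+4·6=24≤27, 5·0+1·6=6≤16, objective 18.
(s,t)=(1,5): 6·1+4·5=26≤27, 5·1+1·5=10≤16, objective 17.
(s,t)=(0,5): 6·0+4·5=20≤27, 5·0+1·5=5≤16, objective 15.
Maximum is 18 at (s,t)=(0,6).

18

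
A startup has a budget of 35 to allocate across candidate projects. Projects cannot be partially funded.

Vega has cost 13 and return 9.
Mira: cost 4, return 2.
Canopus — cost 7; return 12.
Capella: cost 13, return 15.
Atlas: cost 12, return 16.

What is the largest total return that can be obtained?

Allowing fractional choices, the relaxed optimum would be about 45.1, but projects are indivisible.
Canopus + Capella + Atlas: cost 7 + 13 + 12 = 32 ≤ 35, return 12 + 15 + 16 = 43.
Vega + Canopus + Atlas: cost 13 + 7 + 12 = 32 ≤ 35, return 9 + 12 + 16 = 37.
Vega + Canopus + Capella: cost 13 + 7 + 13 = 33 ≤ 35, return 9 + 12 + 15 = 36.
Best is Canopus, Capella, and Atlas with total return 43.

43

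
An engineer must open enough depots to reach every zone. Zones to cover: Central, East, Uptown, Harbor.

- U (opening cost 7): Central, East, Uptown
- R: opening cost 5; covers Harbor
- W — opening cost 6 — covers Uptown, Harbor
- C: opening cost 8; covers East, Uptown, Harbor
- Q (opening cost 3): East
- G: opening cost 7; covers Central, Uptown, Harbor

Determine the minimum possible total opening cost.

Choose Q and G: together they cover Central, East, Uptown, Harbor — every zone.
Total opening cost: 3 + 7 = 10.

10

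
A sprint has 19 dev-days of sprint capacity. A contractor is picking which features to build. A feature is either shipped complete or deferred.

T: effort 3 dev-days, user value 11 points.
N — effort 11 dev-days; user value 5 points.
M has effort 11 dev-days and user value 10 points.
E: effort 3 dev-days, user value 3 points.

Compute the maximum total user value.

24

Allowing fractional choices, the relaxed optimum would be about 24.9, but features are indivisible.
T + M: effort 3 + 11 = 14 ≤ 19, user value 11 + 10 = 21.
T + M + E: effort 3 + 11 + 3 = 17 ≤ 19, user value 11 + 10 + 3 = 24.
Best is T, M, and E with total user value 24.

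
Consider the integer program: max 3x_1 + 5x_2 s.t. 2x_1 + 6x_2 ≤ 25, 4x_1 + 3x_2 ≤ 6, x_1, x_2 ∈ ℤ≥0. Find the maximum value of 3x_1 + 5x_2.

(x_1,x_2)=(0,2) is feasible, giving 10.
(x_1,x_2)=(0,1) is feasible, giving 5.
No feasible integer point exceeds 10.

10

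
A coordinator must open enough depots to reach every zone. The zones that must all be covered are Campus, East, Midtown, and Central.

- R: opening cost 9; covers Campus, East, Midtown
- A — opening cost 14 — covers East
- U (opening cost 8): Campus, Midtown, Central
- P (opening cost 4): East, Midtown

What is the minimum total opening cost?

Choose U and P: together they cover Campus, East, Midtown, Central — every zone.
Total opening cost: 8 + 4 = 12.

12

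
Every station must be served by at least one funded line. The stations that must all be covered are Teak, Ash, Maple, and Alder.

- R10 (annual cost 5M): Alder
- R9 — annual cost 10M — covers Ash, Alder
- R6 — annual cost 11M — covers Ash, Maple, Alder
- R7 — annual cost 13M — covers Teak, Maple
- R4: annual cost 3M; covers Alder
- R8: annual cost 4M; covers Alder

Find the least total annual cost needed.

23

The greedy cost-per-new-station heuristic would pick R4, R6, and R7 for 27, but a cheaper cover exists.
Choose R9 and R7: together they cover Teak, Ash, Maple, Alder — every station.
Total annual cost: 10 + 13 = 23.
No cover costs less than 23.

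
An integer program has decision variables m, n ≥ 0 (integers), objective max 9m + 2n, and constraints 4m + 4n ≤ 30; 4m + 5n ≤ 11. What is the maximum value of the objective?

Relaxing integrality, the LP optimum is 24.75 at (m,n) = (2.75, 0), which is not an integer point.
(m,n)=(2,0): 4·2+4·0=8≤30, 4·2+5·0=8≤11, objective 18.
(m,n)=(1,1): 4·1+4·1=8≤30, 4·1+5·1=9≤11, objective 11.
(m,n)=(1,0): 4·1+4·0=4≤30, 4·1+5·0=4≤11, objective 9.
The best lattice point is (2,0), giving 18.

18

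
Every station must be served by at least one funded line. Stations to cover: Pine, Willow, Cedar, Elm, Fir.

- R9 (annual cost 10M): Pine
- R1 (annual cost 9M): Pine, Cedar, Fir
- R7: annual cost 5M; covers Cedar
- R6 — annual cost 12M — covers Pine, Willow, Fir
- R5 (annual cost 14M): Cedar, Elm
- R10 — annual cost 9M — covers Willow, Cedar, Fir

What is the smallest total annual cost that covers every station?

This is a weighted set-cover instance.
Choose R6 and R5: together they cover Pine, Willow, Cedar, Elm, Fir — every station.
Total annual cost: 12 + 14 = 26.

26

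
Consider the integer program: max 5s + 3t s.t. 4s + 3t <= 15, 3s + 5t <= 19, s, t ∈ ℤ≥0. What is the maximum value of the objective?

18

Relaxing integrality, the LP optimum is 18.75 at (s,t) = (3.75, 0), which is not an integer point.
(s,t)=(3,1): 4·3+3·1=15≤15, 3·3+5·1=14≤19, objective 18.
(s,t)=(2,2): 4·2+3·2=14≤15, 3·2+5·2=16≤19, objective 16.
(s,t)=(3,0): 4·3+3·0=12≤15, 3·3+5·0=9≤19, objective 15.
(s,t)=(2,1): 4·2+3·1=11≤15, 3·2+5·1=11≤19, objective 13.
No feasible integer point exceeds 18.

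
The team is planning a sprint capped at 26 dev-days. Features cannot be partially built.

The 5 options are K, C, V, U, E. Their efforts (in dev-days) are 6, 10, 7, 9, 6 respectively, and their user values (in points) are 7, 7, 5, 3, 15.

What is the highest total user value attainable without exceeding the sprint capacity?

Allowing fractional choices, the relaxed optimum would be about 31.9, but features are indivisible.
C + V + E: effort 10 + 7 + 6 = 23 ≤ 26, user value 7 + 5 + 15 = 27.
K + V + E: effort 6 + 7 + 6 = 19 ≤ 26, user value 7 + 5 + 15 = 27.
K + C + E: effort 6 + 10 + 6 = 22 ≤ 26, user value 7 + 7 + 15 = 29.
Best is K, C, and E with total user value 29.

29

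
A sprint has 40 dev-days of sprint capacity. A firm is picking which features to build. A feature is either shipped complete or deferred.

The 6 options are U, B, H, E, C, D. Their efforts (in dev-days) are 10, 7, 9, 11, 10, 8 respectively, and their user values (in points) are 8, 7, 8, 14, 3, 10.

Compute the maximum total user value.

40

U + H + E + D: effort 10 + 9 + 11 + 8 = 38 ≤ 40, user value 8 + 8 + 14 + 10 = 40.
B + H + E + D: effort 7 + 9 + 11 + 8 = 35 ≤ 40, user value 7 + 8 + 14 + 10 = 39.
Best is U, H, E, and D with total user value 40.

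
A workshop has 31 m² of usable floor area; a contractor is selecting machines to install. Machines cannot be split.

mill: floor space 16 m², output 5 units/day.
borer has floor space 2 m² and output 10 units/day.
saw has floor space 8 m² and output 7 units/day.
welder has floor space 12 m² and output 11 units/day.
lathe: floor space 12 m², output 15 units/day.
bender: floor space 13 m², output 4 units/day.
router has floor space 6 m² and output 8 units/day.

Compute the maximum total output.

40

Take borer, saw, lathe, and router: floor space 2 + 8 + 12 + 6 = 28 ≤ 31, output 10 + 7 + 15 + 8 = 40.
No other feasible combination does better.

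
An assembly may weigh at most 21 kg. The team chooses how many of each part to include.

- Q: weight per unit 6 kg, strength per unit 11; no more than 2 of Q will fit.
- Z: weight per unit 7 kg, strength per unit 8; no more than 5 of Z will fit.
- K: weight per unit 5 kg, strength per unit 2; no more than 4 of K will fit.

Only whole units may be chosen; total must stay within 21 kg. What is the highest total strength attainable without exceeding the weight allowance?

Q has the best ratio (11/6); taking only Q gives at most 2×11 = 22 (stopped by the supply cap of 2).
Mixing does better — 2×Q and 1×Z: weight 19 ≤ 21, strength 2·11 + 1·8 = 30.

30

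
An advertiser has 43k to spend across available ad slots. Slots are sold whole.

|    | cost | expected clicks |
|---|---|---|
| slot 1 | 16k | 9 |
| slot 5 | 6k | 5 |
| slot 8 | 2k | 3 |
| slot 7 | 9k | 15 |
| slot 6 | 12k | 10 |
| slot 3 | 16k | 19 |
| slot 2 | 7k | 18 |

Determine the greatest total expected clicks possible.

60

This is a 0-1 knapsack instance.
Allowing fractional choices, the relaxed optimum would be about 62.5, but ad slots are indivisible.
slot 8 + slot 7 + slot 3 + slot 2: cost 2 + 9 + 16 + 7 = 34 ≤ 43, expected clicks 3 + 15 + 19 + 18 = 55.
slot 5 + slot 8 + slot 7 + slot 3 + slot 2: cost 6 + 2 + 9 + 16 + 7 = 40 ≤ 43, expected clicks 5 + 3 + 15 + 19 + 18 = 60.
slot 5 + slot 7 + slot 3 + slot 2: cost 6 + 9 + 16 + 7 = 38 ≤ 43, expected clicks 5 + 15 + 19 + 18 = 57.
Best is slot 5, slot 8, slot 7, slot 3, and slot 2 with total expected clicks 60.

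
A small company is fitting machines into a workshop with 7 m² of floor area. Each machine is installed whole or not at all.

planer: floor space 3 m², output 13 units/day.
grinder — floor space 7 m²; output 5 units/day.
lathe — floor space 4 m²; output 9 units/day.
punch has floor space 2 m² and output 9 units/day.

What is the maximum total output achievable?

This is a 0-1 knapsack instance.
Allowing fractional choices, the relaxed optimum would be about 26.5, but machines are indivisible.
planer + lathe: floor space 3 + 4 = 7 ≤ 7, output 13 + 9 = 22.
lathe + punch: floor space 4 + 2 = 6 ≤ 7, output 9 + 9 = 18.
planer + punch: floor space 3 + 2 = 5 ≤ 7, output 13 + 9 = 22.
The maximum output is 22; one optimal choice is planer and punch.

22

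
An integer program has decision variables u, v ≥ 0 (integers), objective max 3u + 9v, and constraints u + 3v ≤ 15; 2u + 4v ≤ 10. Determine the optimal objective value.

21

(u,v)=(1,2) is feasible, giving 21.
(u,v)=(0,2) is feasible, giving 18.
No feasible integer point exceeds 21.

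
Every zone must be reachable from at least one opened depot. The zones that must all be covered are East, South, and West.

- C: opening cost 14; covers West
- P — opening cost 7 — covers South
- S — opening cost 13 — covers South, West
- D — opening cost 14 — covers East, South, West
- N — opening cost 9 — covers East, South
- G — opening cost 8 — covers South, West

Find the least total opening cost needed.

14

The greedy cost-per-new-zone heuristic would pick G and N for 17, but a cheaper cover exists.
D alone covers East, South, West — every zone.
Total opening cost: 14.
No cover costs less than 14.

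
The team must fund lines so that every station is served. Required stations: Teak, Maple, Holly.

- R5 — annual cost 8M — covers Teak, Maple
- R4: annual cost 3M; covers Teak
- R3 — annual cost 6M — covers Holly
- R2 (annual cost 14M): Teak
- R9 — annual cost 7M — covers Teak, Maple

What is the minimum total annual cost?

13

The greedy cost-per-new-station heuristic would pick R4, R3, and R9 for 16, but a cheaper cover exists.
Choose R3 and R9: together they cover Teak, Maple, Holly — every station.
Total annual cost: 6 + 7 = 13.
No cover costs less than 13.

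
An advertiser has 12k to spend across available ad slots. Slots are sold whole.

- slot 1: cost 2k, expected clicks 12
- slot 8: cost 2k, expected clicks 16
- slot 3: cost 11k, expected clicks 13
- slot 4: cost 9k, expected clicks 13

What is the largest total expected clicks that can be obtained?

slot 1 + slot 4: cost 2 + 9 = 11 ≤ 12, expected clicks 12 + 13 = 25.
slot 1 + slot 8: cost 2 + 2 = 4 ≤ 12, expected clicks 12 + 16 = 28.
slot 8 + slot 4: cost 2 + 9 = 11 ≤ 12, expected clicks 16 + 13 = 29.
Best is slot 8 and slot 4 with total expected clicks 29.

29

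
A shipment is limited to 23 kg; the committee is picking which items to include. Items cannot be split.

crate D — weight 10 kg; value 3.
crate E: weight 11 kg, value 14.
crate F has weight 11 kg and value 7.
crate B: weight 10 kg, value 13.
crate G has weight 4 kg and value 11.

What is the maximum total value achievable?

Allowing fractional choices, the relaxed optimum would be about 35.5, but items are indivisible.
crate E + crate G: weight 11 + 4 = 15 ≤ 23, value 14 + 11 = 25.
crate E + crate B: weight 11 + 10 = 21 ≤ 23, value 14 + 13 = 27.
Best is crate E and crate B with total value 27.

27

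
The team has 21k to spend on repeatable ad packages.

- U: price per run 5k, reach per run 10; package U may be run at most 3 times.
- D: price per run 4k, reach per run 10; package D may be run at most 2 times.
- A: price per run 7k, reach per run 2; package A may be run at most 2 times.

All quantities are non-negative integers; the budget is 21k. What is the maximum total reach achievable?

40

2×U and 2×D: price 18 ≤ 21, reach 2·10 + 2·10 = 40.
3×U and 1×D: price 19 ≤ 21, reach 3·10 + 1·10 = 40.
Best is 40.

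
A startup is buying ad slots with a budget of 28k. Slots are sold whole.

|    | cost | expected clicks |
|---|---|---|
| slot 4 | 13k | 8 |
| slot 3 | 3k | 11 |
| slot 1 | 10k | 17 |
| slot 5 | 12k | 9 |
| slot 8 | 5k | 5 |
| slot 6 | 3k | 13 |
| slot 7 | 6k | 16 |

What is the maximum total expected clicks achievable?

This is an integer program with binary decision variables.
Allowing fractional choices, the relaxed optimum would be about 62.8, but ad slots are indivisible.
slot 3 + slot 1 + slot 8 + slot 6 + slot 7: cost 3 + 10 + 5 + 3 + 6 = 27 ≤ 28, expected clicks 11 + 17 + 5 + 13 + 16 = 62.
slot 1 + slot 8 + slot 6 + slot 7: cost 10 + 5 + 3 + 6 = 24 ≤ 28, expected clicks 17 + 5 + 13 + 16 = 51.
slot 3 + slot 1 + slot 6 + slot 7: cost 3 + 10 + 3 + 6 = 22 ≤ 28, expected clicks 11 + 17 + 13 + 16 = 57.
Best is slot 3, slot 1, slot 8, slot 6, and slot 7 with total expected clicks 62.

62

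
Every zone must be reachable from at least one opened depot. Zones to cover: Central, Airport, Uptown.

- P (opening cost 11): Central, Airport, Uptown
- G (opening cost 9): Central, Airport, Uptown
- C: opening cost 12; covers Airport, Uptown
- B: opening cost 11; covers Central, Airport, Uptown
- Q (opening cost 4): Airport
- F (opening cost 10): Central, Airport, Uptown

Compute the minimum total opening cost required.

This is a weighted set-cover instance.
G alone covers Central, Airport, Uptown — every zone.
Total opening cost: 9.

9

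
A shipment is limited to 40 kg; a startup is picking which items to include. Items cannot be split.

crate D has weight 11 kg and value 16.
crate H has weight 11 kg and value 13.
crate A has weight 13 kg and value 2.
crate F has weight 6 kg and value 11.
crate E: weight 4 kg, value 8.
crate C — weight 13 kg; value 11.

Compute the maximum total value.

crate D + crate H + crate E + crate C: weight 11 + 11 + 4 + 13 = 39 ≤ 40, value 16 + 13 + 8 + 11 = 48.
crate D + crate H + crate F + crate E: weight 11 + 11 + 6 + 4 = 32 ≤ 40, value 16 + 13 + 11 + 8 = 48.
crate D + crate F + crate E + crate C: weight 11 + 6 + 4 + 13 = 34 ≤ 40, value 16 + 11 + 8 + 11 = 46.
The maximum value is 48; one optimal choice is crate D, crate H, crate F, and crate E.

48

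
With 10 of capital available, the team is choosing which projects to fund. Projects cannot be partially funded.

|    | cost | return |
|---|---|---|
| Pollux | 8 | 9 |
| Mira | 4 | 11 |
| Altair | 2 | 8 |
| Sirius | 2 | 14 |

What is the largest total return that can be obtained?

33

Allowing fractional choices, the relaxed optimum would be about 35.2, but projects are indivisible.
Mira + Altair + Sirius: cost 4 + 2 + 2 = 8 ≤ 10, return 11 + 8 + 14 = 33.
Mira + Sirius: cost 4 + 2 = 6 ≤ 10, return 11 + 14 = 25.
Pollux + Sirius: cost 8 + 2 = 10 ≤ 10, return 9 + 14 = 23.
Best is Mira, Altair, and Sirius with total return 33.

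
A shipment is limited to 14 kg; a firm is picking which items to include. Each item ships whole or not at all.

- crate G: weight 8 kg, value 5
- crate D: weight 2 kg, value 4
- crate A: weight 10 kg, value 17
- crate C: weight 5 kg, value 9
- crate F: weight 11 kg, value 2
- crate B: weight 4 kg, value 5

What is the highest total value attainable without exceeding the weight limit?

Take crate A and crate B: weight 10 + 4 = 14 ≤ 14, value 17 + 5 = 22.
No other feasible combination does better.

22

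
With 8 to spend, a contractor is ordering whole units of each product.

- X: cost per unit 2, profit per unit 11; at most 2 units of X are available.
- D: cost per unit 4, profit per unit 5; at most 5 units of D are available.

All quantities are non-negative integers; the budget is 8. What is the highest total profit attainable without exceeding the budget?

27

2×X and 1×D: cost 8 ≤ 8, profit 2·11 + 1·5 = 27.
2×X: cost 4 ≤ 8, profit 2·11 = 22.
Best is 27.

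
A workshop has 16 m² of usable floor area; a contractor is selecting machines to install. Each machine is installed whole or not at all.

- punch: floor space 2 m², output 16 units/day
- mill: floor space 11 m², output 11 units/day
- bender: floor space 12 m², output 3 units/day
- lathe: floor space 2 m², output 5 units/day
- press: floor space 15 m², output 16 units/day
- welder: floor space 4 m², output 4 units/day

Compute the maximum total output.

32

Allowing fractional choices, the relaxed optimum would be about 33.8, but machines are indivisible.
punch + mill: floor space 2 + 11 = 13 ≤ 16, output 16 + 11 = 27.
punch + mill + lathe: floor space 2 + 11 + 2 = 15 ≤ 16, output 16 + 11 + 5 = 32.
Best is punch, mill, and lathe with total output 32.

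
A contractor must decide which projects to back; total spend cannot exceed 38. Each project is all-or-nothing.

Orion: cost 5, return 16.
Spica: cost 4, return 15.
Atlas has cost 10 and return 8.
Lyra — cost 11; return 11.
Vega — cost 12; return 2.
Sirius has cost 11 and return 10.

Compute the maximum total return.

52

Allowing fractional choices, the relaxed optimum would be about 57.6, but projects are indivisible.
Orion + Spica + Lyra + Sirius: cost 5 + 4 + 11 + 11 = 31 ≤ 38, return 16 + 15 + 11 + 10 = 52.
Orion + Spica + Atlas + Lyra: cost 5 + 4 + 10 + 11 = 30 ≤ 38, return 16 + 15 + 8 + 11 = 50.
Orion + Spica + Atlas + Sirius: cost 5 + 4 + 10 + 11 = 30 ≤ 38, return 16 + 15 + 8 + 10 = 49.
Best is Orion, Spica, Lyra, and Sirius with total return 52.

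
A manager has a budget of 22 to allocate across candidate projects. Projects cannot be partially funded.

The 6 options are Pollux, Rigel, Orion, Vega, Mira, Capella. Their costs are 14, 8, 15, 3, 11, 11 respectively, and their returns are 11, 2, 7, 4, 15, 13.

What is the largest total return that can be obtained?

28

Allowing fractional choices, the relaxed optimum would be about 28.5, but projects are indivisible.
Vega + Mira: cost 3 + 11 = 14 ≤ 22, return 4 + 15 = 19.
Rigel + Vega + Mira: cost 8 + 3 + 11 = 22 ≤ 22, return 2 + 4 + 15 = 21.
Mira + Capella: cost 11 + 11 = 22 ≤ 22, return 15 + 13 = 28.
Best is Mira and Capella with total return 28.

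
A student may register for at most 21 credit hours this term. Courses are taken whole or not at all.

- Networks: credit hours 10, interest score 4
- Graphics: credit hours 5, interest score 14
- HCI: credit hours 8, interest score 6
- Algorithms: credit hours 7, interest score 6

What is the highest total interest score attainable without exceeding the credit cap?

Treat it as a binary knapsack problem.
Take Graphics, HCI, and Algorithms: credit hours 5 + 8 + 7 = 20 ≤ 21, interest score 14 + 6 + 6 = 26.
No other feasible combination does better.

26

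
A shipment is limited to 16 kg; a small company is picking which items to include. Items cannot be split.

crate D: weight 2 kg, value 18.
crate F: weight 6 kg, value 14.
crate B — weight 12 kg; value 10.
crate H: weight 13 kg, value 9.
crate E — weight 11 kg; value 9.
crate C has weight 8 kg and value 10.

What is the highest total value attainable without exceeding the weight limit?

42

This is an integer program with binary decision variables.
crate D + crate F: weight 2 + 6 = 8 ≤ 16, value 18 + 14 = 32.
crate D + crate F + crate C: weight 2 + 6 + 8 = 16 ≤ 16, value 18 + 14 + 10 = 42.
Best is crate D, crate F, and crate C with total value 42.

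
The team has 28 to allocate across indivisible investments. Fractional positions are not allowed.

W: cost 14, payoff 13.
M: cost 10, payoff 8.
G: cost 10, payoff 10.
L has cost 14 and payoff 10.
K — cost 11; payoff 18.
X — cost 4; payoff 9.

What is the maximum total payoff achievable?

37

Take G, K, and X: cost 10 + 11 + 4 = 25 ≤ 28, payoff 10 + 18 + 9 = 37.
No other feasible combination does better.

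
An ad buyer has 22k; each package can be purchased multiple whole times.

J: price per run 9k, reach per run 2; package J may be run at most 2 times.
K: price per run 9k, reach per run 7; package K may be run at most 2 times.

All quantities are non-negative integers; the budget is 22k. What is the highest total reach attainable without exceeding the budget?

This is a bounded integer knapsack.
K has the best ratio (7/9); taking only K gives at most 2×7 = 14 (stopped by the price limit).
Optimal: 2×K: price 18 ≤ 22, reach 2·7 = 14.

14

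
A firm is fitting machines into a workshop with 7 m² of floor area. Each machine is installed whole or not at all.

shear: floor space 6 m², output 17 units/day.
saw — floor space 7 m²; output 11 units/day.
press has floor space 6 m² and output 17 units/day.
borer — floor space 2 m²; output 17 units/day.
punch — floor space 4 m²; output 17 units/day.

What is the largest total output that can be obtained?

34

borer: floor space 2 ≤ 7, output 17.
punch: floor space 4 ≤ 7, output 17.
borer + punch: floor space 2 + 4 = 6 ≤ 7, output 17 + 17 = 34.
Best is borer and punch with total output 34.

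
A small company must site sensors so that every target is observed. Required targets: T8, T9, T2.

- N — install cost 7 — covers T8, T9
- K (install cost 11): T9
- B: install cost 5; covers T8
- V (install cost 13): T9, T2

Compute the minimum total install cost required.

18

The greedy cost-per-new-target heuristic would pick N and V for 20, but a cheaper cover exists.
Choose B and V: together they cover T8, T9, T2 — every target.
Total install cost: 5 + 13 = 18.
No cover costs less than 18.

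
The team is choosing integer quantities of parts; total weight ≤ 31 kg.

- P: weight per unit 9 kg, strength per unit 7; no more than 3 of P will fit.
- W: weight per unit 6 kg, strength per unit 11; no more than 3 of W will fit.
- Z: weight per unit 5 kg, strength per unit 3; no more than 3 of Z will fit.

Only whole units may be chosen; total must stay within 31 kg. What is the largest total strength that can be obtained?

W has the best ratio (11/6); taking only W gives at most 3×11 = 33 (stopped by the supply cap of 3).
Mixing does better — 1×P and 3×W: weight 27 ≤ 31, strength 1·7 + 3·11 = 40.

40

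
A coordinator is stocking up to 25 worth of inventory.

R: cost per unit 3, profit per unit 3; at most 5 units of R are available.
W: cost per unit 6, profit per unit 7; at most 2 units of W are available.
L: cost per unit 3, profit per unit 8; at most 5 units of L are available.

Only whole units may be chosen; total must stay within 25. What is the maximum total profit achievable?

50

3×R and 5×L: cost 24 ≤ 25, profit 3·3 + 5·8 = 49.
1×R, 1×W, and 5×L: cost 24 ≤ 25, profit 1·3 + 1·7 + 5·8 = 50.
Best is 50.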